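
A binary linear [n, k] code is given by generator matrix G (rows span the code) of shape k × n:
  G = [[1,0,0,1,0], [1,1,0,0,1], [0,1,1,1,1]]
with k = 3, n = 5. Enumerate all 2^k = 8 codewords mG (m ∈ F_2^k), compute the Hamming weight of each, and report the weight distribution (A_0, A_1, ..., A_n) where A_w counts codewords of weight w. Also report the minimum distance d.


Weight distribution: A_0 = 1, A_1 = 1, A_2 = 1, A_3 = 3, A_4 = 2. Minimum distance d = 1.

Enumerate all 2^3 = 8 messages m ∈ F_2^3.
For each, compute codeword c = mG in F_2^5, then tally its weight.
  m = 000 → c = 00000, weight = 0.
  m = 100 → c = 10010, weight = 2.
  m = 010 → c = 11001, weight = 3.
  m = 110 → c = 01011, weight = 3.
  m = 001 → c = 01111, weight = 4.
  m = 101 → c = 11101, weight = 4.
  m = 011 → c = 10110, weight = 3.
  m = 111 → c = 00100, weight = 1.
Tally weights:
  weight 0: 1 codewords.
  weight 1: 1 codewords.
  weight 2: 1 codewords.
  weight 3: 3 codewords.
  weight 4: 2 codewords.
Minimum distance d = smallest w > 0 with A_w > 0 = 1.
Sanity: Σ A_w = 8 = 2^3 = 8 ✓.


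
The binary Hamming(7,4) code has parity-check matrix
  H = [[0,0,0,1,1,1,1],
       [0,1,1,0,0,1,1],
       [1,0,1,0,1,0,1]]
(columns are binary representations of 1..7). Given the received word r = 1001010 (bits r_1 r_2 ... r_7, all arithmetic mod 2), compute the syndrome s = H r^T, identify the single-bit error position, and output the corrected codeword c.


s = (0, 1, 1)^T, error position = 3, corrected codeword c = 1011010

Compute s = H r^T mod 2 one row at a time:
  s_1 = 1 + 0 + 1 + 0 = 2 ≡ 0 (mod 2).
  s_2 = 0 + 0 + 1 + 0 = 1 ≡ 1 (mod 2).
  s_3 = 1 + 0 + 0 + 0 = 1 ≡ 1 (mod 2).
s = (0, 1, 1)^T — this equals column 3 of H (binary 011), so error is at position 3.
Correct: flip bit 3 of r = 1001010 to get c = 1011010.


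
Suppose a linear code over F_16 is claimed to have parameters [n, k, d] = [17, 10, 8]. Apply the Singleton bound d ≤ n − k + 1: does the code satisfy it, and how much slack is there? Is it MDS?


Singleton RHS = n − k + 1 = 8, slack = 0, bound satisfied, MDS.

Singleton bound: d ≤ n − k + 1.
Here n = 17, k = 10, so n − k + 1 = 8.
Given d = 8, check d ≤ 8: YES.
Slack = (n − k + 1) − d = 0.
The code is MDS (slack = 0).
Description: the claimed parameters are [17, 10, 8]_16; such a code would be MDS (meets Singleton bound).


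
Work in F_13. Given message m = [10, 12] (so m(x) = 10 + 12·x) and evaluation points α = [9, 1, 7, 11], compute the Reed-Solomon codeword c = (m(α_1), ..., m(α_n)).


c = [1, 9, 3, 12]

Message polynomial: m(x) = 10 + 12·x (mod 13).
For each evaluation point α_i, compute m(α_i) mod 13:
  α_1 = 9: Horner steps 12 → 1, so m(9) = 1.
  α_2 = 1: Horner steps 12 → 9, so m(1) = 9.
  α_3 = 7: Horner steps 12 → 3, so m(7) = 3.
  α_4 = 11: Horner steps 12 → 12, so m(11) = 12.
Codeword c = [1, 9, 3, 12] ∈ F_13^4.


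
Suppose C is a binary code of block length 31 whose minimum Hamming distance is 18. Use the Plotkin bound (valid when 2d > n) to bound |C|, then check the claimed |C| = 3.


Plotkin bound M ≤ 6; given |C| = 3 ≤ bound (satisfied).

Check applicability: 2d = 36, n = 31.
2d − n = 5 > 0, so Plotkin applies.
Compute d/(2d−n) = 18/5 ≈ 3.6000.
⌊d/(2d−n)⌋ = 3.
Plotkin bound: M ≤ 2·3 = 6.
Given |C| = 3, check: satisfied.
This |C| is below the Plotkin bound.


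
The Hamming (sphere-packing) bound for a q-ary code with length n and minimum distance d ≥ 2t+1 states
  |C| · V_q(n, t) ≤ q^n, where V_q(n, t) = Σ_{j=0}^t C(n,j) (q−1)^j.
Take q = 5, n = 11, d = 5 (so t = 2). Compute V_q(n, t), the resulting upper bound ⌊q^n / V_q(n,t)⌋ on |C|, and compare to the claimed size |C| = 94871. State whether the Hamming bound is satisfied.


V_q(n, t) = 925, q^n = 48828125, Hamming bound = 52787, |C| = 94871 > bound (violated).

Step 1: Compute V_q(n, t) = Σ_{j=0}^2 C(n, j) (q−1)^j.
  j = 0: C(11,0)·(4)^0 = 1·1 = 1.
  j = 1: C(11,1)·(4)^1 = 11·4 = 44.
  j = 2: C(11,2)·(4)^2 = 55·16 = 880.
  V_q(n, t) = 1 + 44 + 880 = 925.
Step 2: q^n = 5^11 = 48828125.
Step 3: Hamming bound ⌊q^n / V_q(n,t)⌋ = ⌊48828125/925⌋ = 52787.
Step 4: Compare |C| = 94871 to 52787: violated.
The claimed |C| lies above the Hamming bound, so no 5-ary code of length 11 with d ≥ 5 can have 94871 codewords.


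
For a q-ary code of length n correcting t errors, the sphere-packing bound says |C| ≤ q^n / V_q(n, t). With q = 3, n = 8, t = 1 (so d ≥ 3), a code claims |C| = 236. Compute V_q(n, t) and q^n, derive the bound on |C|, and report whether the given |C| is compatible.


V_q(n, t) = 17, q^n = 6561, Hamming bound = 385, |C| = 236 ≤ bound (satisfied).

Step 1: Compute V_q(n, t) = Σ_{j=0}^1 C(n, j) (q−1)^j.
  j = 0: C(8,0)·(2)^0 = 1·1 = 1.
  j = 1: C(8,1)·(2)^1 = 8·2 = 16.
  V_q(n, t) = 1 + 16 = 17.
Step 2: q^n = 3^8 = 6561.
Step 3: Hamming bound ⌊q^n / V_q(n,t)⌋ = ⌊6561/17⌋ = 385.
Step 4: Compare |C| = 236 to 385: satisfied.
The claimed |C| lies below the Hamming bound.


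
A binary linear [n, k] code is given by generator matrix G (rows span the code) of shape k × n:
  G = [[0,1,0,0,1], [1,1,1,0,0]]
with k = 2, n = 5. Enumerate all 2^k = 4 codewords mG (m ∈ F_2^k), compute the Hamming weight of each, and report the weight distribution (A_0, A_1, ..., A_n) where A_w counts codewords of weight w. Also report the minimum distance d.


Weight distribution: A_0 = 1, A_2 = 1, A_3 = 2. Minimum distance d = 2.

Enumerate all 2^2 = 4 messages m ∈ F_2^2.
For each, compute codeword c = mG in F_2^5, then tally its weight.
  m = 00 → c = 00000, weight = 0.
  m = 10 → c = 01001, weight = 2.
  m = 01 → c = 11100, weight = 3.
  m = 11 → c = 10101, weight = 3.
Tally weights:
  weight 0: 1 codewords.
  weight 2: 1 codewords.
  weight 3: 2 codewords.
Minimum distance d = smallest w > 0 with A_w > 0 = 2.
Sanity: Σ A_w = 4 = 2^2 = 4 ✓.


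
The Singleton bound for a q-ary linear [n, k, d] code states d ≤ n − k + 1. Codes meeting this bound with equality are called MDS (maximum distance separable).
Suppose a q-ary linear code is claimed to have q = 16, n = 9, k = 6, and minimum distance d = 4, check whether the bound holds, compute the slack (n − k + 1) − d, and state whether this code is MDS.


Singleton RHS = n − k + 1 = 4, slack = 0, bound satisfied, MDS.

Singleton bound: d ≤ n − k + 1.
Here n = 9, k = 6, so n − k + 1 = 4.
Given d = 4, check d ≤ 4: YES.
Slack = (n − k + 1) − d = 0.
The code is MDS (slack = 0).
Description: the claimed parameters are [9, 6, 4]_16; such a code would be MDS (meets Singleton bound).


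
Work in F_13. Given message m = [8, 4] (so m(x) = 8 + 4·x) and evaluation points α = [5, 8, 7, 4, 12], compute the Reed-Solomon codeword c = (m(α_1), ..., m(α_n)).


c = [2, 1, 10, 11, 4]

Message polynomial: m(x) = 8 + 4·x (mod 13).
For each evaluation point α_i, compute m(α_i) mod 13:
  α_1 = 5: Horner steps 4 → 2, so m(5) = 2.
  α_2 = 8: Horner steps 4 → 1, so m(8) = 1.
  α_3 = 7: Horner steps 4 → 10, so m(7) = 10.
  α_4 = 4: Horner steps 4 → 11, so m(4) = 11.
  α_5 = 12: Horner steps 4 → 4, so m(12) = 4.
Codeword c = [2, 1, 10, 11, 4] ∈ F_13^5.


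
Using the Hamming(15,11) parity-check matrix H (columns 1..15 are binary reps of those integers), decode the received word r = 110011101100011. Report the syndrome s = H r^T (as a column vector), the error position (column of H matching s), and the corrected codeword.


s = (0, 1, 0, 1)^T, error position = 5, corrected codeword c = 110001101100011

Compute s = H r^T mod 2 one row at a time:
  s_1 = 0 + 1 + 1 + 0 + 0 + 0 + 1 + 1 = 4 ≡ 0 (mod 2).
  s_2 = 0 + 1 + 1 + 1 + 0 + 0 + 1 + 1 = 5 ≡ 1 (mod 2).
  s_3 = 1 + 0 + 1 + 1 + 1 + 0 + 1 + 1 = 6 ≡ 0 (mod 2).
  s_4 = 1 + 0 + 1 + 1 + 1 + 0 + 0 + 1 = 5 ≡ 1 (mod 2).
s = (0, 1, 0, 1)^T — this equals column 5 of H (binary 0101), so error is at position 5.
Correct: flip bit 5 of r = 110011101100011 to get c = 110001101100011.


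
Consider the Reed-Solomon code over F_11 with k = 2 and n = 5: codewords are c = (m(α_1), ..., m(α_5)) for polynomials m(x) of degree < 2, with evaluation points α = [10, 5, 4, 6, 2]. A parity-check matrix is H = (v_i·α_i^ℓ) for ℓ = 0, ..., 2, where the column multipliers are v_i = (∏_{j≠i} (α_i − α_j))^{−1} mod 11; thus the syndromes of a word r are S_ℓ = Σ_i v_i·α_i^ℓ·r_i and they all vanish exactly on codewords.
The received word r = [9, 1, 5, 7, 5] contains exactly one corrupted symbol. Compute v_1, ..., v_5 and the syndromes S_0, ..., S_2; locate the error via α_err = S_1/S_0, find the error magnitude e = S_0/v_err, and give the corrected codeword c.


S = (6, 2, 8), error at position 3, error magnitude e = 10, c = [9, 1, 6, 7, 5].

Step 1: column multipliers v_i = (∏_{j≠i}(α_i − α_j))^{−1} mod 11.
  i = 1 (α = 10): (10−5)(10−4)(10−6)(10−2) = 5·6·4·8 = 960 ≡ 3, so v_1 = 3^{−1} = 4 (mod 11).
  i = 2 (α = 5): (5−10)(5−4)(5−6)(5−2) = (−5)·1·(−1)·3 = 15 ≡ 4, so v_2 = 4^{−1} = 3 (mod 11).
  i = 3 (α = 4): (4−10)(4−5)(4−6)(4−2) = (−6)·(−1)·(−2)·2 = −24 ≡ 9, so v_3 = 9^{−1} = 5 (mod 11).
  i = 4 (α = 6): (6−10)(6−5)(6−4)(6−2) = (−4)·1·2·4 = −32 ≡ 1, so v_4 = 1^{−1} = 1 (mod 11).
  i = 5 (α = 2): (2−10)(2−5)(2−4)(2−6) = (−8)·(−3)·(−2)·(−4) = 192 ≡ 5, so v_5 = 5^{−1} = 9 (mod 11).
  v = [4, 3, 5, 1, 9].
Step 2: syndromes of r = [9, 1, 5, 7, 5] (all sums mod 11).
  S_0 = Σ v_i r_i = 4·9 + 3·1 + 5·5 + 1·7 + 9·5 = 116 ≡ 6.
  S_1 = Σ v_i α_i r_i = 4·10·9 + 3·5·1 + 5·4·5 + 1·6·7 + 9·2·5 = 607 ≡ 2.
  α_i^2 mod 11 = [1, 3, 5, 3, 4].
  S_2 = Σ v_i α_i^2 r_i = 4·1·9 + 3·3·1 + 5·5·5 + 1·3·7 + 9·4·5 = 371 ≡ 8.
  S = (6, 2, 8) ≠ 0, so r is not a codeword (an error is present).
Step 3: locate the error. For a single error e at position i, S_ℓ = v_i·e·α_i^ℓ, so α_err = S_1/S_0.
  S_0^{−1} = 6^{−1} = 2 (mod 11), so α_err = 2·2 = 4 ≡ 4 = α_3. Error position i = 3.
  Consistency check: S_2/S_1 = 8·6 = 48 ≡ 4 = α_err ✓ (single-error assumption holds).
Step 4: error magnitude e = S_0/v_3 = S_0·∏_{j≠3}(α_3 − α_j) = 6·9 = 54 ≡ 10 (mod 11).
Step 5: correct position 3: c_3 = r_3 − e = 5 − 10 ≡ 6 (mod 11). Hence c = [9, 1, 6, 7, 5].
  Check: interpolating c through the α_i gives m(x) = 4 + 6·x (degree < 2) with m(α_i) = c_i for every i, so c is indeed a codeword.


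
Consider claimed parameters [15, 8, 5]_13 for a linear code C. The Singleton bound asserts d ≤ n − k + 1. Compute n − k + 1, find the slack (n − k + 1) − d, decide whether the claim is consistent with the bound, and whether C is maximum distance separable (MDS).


Singleton RHS = n − k + 1 = 8, slack = 3, bound satisfied, not MDS.

Singleton bound: d ≤ n − k + 1.
Here n = 15, k = 8, so n − k + 1 = 8.
Given d = 5, check d ≤ 8: YES.
Slack = (n − k + 1) − d = 3.
The code is NOT MDS (slack = 3 > 0).
Description: the claimed parameters are [15, 8, 5]_13; such a code would be non-MDS.


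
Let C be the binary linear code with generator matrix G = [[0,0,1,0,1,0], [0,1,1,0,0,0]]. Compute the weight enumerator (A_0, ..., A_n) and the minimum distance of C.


Weight distribution: A_0 = 1, A_2 = 3. Minimum distance d = 2.

Enumerate all 2^2 = 4 messages m ∈ F_2^2.
For each, compute codeword c = mG in F_2^6, then tally its weight.
  m = 00 → c = 000000, weight = 0.
  m = 10 → c = 001010, weight = 2.
  m = 01 → c = 011000, weight = 2.
  m = 11 → c = 010010, weight = 2.
Tally weights:
  weight 0: 1 codewords.
  weight 2: 3 codewords.
Minimum distance d = smallest w > 0 with A_w > 0 = 2.
Sanity: Σ A_w = 4 = 2^2 = 4 ✓.


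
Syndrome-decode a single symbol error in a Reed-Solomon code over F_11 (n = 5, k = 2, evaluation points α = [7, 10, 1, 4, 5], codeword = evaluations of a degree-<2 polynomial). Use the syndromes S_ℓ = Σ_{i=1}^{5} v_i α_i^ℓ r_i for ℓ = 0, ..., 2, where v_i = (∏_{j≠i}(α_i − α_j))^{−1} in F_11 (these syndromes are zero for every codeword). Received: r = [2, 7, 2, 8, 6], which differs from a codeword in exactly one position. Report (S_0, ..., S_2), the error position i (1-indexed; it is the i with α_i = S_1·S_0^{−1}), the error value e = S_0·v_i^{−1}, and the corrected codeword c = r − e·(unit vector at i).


S = (1, 1, 1), error at position 3, error magnitude e = 10, c = [2, 7, 3, 8, 6].

Step 1: column multipliers v_i = (∏_{j≠i}(α_i − α_j))^{−1} mod 11.
  i = 1 (α = 7): (7−10)(7−1)(7−4)(7−5) = (−3)·6·3·2 = −108 ≡ 2, so v_1 = 2^{−1} = 6 (mod 11).
  i = 2 (α = 10): (10−7)(10−1)(10−4)(10−5) = 3·9·6·5 = 810 ≡ 7, so v_2 = 7^{−1} = 8 (mod 11).
  i = 3 (α = 1): (1−7)(1−10)(1−4)(1−5) = (−6)·(−9)·(−3)·(−4) = 648 ≡ 10, so v_3 = 10^{−1} = 10 (mod 11).
  i = 4 (α = 4): (4−7)(4−10)(4−1)(4−5) = (−3)·(−6)·3·(−1) = −54 ≡ 1, so v_4 = 1^{−1} = 1 (mod 11).
  i = 5 (α = 5): (5−7)(5−10)(5−1)(5−4) = (−2)·(−5)·4·1 = 40 ≡ 7, so v_5 = 7^{−1} = 8 (mod 11).
  v = [6, 8, 10, 1, 8].
Step 2: syndromes of r = [2, 7, 2, 8, 6] (all sums mod 11).
  S_0 = Σ v_i r_i = 6·2 + 8·7 + 10·2 + 1·8 + 8·6 = 144 ≡ 1.
  S_1 = Σ v_i α_i r_i = 6·7·2 + 8·10·7 + 10·1·2 + 1·4·8 + 8·5·6 = 936 ≡ 1.
  α_i^2 mod 11 = [5, 1, 1, 5, 3].
  S_2 = Σ v_i α_i^2 r_i = 6·5·2 + 8·1·7 + 10·1·2 + 1·5·8 + 8·3·6 = 320 ≡ 1.
  S = (1, 1, 1) ≠ 0, so r is not a codeword (an error is present).
Step 3: locate the error. For a single error e at position i, S_ℓ = v_i·e·α_i^ℓ, so α_err = S_1/S_0.
  S_0^{−1} = 1^{−1} = 1 (mod 11), so α_err = 1·1 = 1 ≡ 1 = α_3. Error position i = 3.
  Consistency check: S_2/S_1 = 1·1 = 1 ≡ 1 = α_err ✓ (single-error assumption holds).
Step 4: error magnitude e = S_0/v_3 = S_0·∏_{j≠3}(α_3 − α_j) = 1·10 = 10 ≡ 10 (mod 11).
Step 5: correct position 3: c_3 = r_3 − e = 2 − 10 ≡ 3 (mod 11). Hence c = [2, 7, 3, 8, 6].
  Check: interpolating c through the α_i gives m(x) = 5 + 9·x (degree < 2) with m(α_i) = c_i for every i, so c is indeed a codeword.


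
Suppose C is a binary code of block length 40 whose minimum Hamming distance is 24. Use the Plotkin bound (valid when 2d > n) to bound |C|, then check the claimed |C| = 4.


Plotkin bound M ≤ 6; given |C| = 4 ≤ bound (satisfied).

Check applicability: 2d = 48, n = 40.
2d − n = 8 > 0, so Plotkin applies.
Compute d/(2d−n) = 24/8 ≈ 3.0000.
⌊d/(2d−n)⌋ = 3.
Plotkin bound: M ≤ 2·3 = 6.
Given |C| = 4, check: satisfied.
This |C| is below the Plotkin bound.


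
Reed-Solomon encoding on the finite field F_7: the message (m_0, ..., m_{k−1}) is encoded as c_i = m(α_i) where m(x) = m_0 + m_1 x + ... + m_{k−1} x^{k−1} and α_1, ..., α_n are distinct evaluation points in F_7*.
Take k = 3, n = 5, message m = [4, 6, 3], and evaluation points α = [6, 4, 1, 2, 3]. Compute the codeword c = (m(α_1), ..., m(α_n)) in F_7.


c = [1, 6, 6, 0, 0]

Message polynomial: m(x) = 4 + 6·x + 3·x^2 (mod 7).
For each evaluation point α_i, compute m(α_i) mod 7:
  α_1 = 6: Horner steps 3 → 3 → 1, so m(6) = 1.
  α_2 = 4: Horner steps 3 → 4 → 6, so m(4) = 6.
  α_3 = 1: Horner steps 3 → 2 → 6, so m(1) = 6.
  α_4 = 2: Horner steps 3 → 5 → 0, so m(2) = 0.
  α_5 = 3: Horner steps 3 → 1 → 0, so m(3) = 0.
Codeword c = [1, 6, 6, 0, 0] ∈ F_7^5.


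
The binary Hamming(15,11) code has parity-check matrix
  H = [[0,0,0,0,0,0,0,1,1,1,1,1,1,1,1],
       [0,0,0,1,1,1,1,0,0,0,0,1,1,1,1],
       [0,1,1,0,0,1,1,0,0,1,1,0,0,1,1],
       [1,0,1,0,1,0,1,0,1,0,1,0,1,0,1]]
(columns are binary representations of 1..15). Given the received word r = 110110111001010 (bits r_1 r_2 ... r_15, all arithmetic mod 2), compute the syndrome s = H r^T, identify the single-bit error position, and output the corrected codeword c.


s = (0, 1, 1, 0)^T, error position = 6, corrected codeword c = 110111111001010

Compute s = H r^T mod 2 one row at a time:
  s_1 = 1 + 1 + 0 + 0 + 1 + 0 + 1 + 0 = 4 ≡ 0 (mod 2).
  s_2 = 1 + 1 + 0 + 1 + 1 + 0 + 1 + 0 = 5 ≡ 1 (mod 2).
  s_3 = 1 + 0 + 0 + 1 + 0 + 0 + 1 + 0 = 3 ≡ 1 (mod 2).
  s_4 = 1 + 0 + 1 + 1 + 1 + 0 + 0 + 0 = 4 ≡ 0 (mod 2).
s = (0, 1, 1, 0)^T — this equals column 6 of H (binary 0110), so error is at position 6.
Correct: flip bit 6 of r = 110110111001010 to get c = 110111111001010.


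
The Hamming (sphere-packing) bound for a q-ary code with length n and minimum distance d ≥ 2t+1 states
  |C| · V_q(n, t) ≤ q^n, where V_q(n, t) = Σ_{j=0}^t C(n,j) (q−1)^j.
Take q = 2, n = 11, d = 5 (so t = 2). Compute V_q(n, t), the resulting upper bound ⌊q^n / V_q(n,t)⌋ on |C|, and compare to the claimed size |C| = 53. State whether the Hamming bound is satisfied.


V_q(n, t) = 67, q^n = 2048, Hamming bound = 30, |C| = 53 > bound (violated).

Step 1: Compute V_q(n, t) = Σ_{j=0}^2 C(n, j) (q−1)^j.
  j = 0: C(11,0)·(1)^0 = 1·1 = 1.
  j = 1: C(11,1)·(1)^1 = 11·1 = 11.
  j = 2: C(11,2)·(1)^2 = 55·1 = 55.
  V_q(n, t) = 1 + 11 + 55 = 67.
Step 2: q^n = 2^11 = 2048.
Step 3: Hamming bound ⌊q^n / V_q(n,t)⌋ = ⌊2048/67⌋ = 30.
Step 4: Compare |C| = 53 to 30: violated.
The claimed |C| lies above the Hamming bound, so no 2-ary code of length 11 with d ≥ 5 can have 53 codewords.


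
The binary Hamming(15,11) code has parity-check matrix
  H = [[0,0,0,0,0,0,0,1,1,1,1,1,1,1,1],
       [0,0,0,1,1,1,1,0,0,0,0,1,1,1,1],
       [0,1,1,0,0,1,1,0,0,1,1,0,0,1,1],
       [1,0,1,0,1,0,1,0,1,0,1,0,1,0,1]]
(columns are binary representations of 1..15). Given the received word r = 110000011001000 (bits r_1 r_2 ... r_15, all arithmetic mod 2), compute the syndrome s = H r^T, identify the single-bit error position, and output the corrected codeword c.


s = (1, 1, 1, 0)^T, error position = 14, corrected codeword c = 110000011001010

Compute s = H r^T mod 2 one row at a time:
  s_1 = 1 + 1 + 0 + 0 + 1 + 0 + 0 + 0 = 3 ≡ 1 (mod 2).
  s_2 = 0 + 0 + 0 + 0 + 1 + 0 + 0 + 0 = 1 ≡ 1 (mod 2).
  s_3 = 1 + 0 + 0 + 0 + 0 + 0 + 0 + 0 = 1 ≡ 1 (mod 2).
  s_4 = 1 + 0 + 0 + 0 + 1 + 0 + 0 + 0 = 2 ≡ 0 (mod 2).
s = (1, 1, 1, 0)^T — this equals column 14 of H (binary 1110), so error is at position 14.
Correct: flip bit 14 of r = 110000011001000 to get c = 110000011001010.


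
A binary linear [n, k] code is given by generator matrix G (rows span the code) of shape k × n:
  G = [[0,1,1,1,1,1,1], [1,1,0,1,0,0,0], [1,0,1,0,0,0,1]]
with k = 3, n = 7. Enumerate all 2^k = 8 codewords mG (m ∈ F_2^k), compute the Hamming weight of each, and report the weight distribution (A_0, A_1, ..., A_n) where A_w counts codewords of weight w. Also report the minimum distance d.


Weight distribution: A_0 = 1, A_2 = 1, A_3 = 2, A_4 = 1, A_5 = 2, A_6 = 1. Minimum distance d = 2.

Enumerate all 2^3 = 8 messages m ∈ F_2^3.
For each, compute codeword c = mG in F_2^7, then tally its weight.
  m = 000 → c = 0000000, weight = 0.
  m = 100 → c = 0111111, weight = 6.
  m = 010 → c = 1101000, weight = 3.
  m = 110 → c = 1010111, weight = 5.
  m = 001 → c = 1010001, weight = 3.
  m = 101 → c = 1101110, weight = 5.
  m = 011 → c = 0111001, weight = 4.
  m = 111 → c = 0000110, weight = 2.
Tally weights:
  weight 0: 1 codewords.
  weight 2: 1 codewords.
  weight 3: 2 codewords.
  weight 4: 1 codewords.
  weight 5: 2 codewords.
  weight 6: 1 codewords.
Minimum distance d = smallest w > 0 with A_w > 0 = 2.
Sanity: Σ A_w = 8 = 2^3 = 8 ✓.


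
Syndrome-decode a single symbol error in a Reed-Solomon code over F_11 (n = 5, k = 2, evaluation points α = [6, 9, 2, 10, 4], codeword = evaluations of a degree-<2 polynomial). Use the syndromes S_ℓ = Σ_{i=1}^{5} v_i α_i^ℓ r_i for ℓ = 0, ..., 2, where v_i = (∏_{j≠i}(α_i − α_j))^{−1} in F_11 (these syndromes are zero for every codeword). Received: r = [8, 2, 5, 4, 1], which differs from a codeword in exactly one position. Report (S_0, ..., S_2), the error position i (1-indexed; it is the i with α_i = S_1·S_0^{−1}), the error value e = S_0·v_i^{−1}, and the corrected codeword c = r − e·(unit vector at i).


S = (3, 8, 3), error at position 4, error magnitude e = 4, c = [8, 2, 5, 0, 1].

Step 1: column multipliers v_i = (∏_{j≠i}(α_i − α_j))^{−1} mod 11.
  i = 1 (α = 6): (6−9)(6−2)(6−10)(6−4) = (−3)·4·(−4)·2 = 96 ≡ 8, so v_1 = 8^{−1} = 7 (mod 11).
  i = 2 (α = 9): (9−6)(9−2)(9−10)(9−4) = 3·7·(−1)·5 = −105 ≡ 5, so v_2 = 5^{−1} = 9 (mod 11).
  i = 3 (α = 2): (2−6)(2−9)(2−10)(2−4) = (−4)·(−7)·(−8)·(−2) = 448 ≡ 8, so v_3 = 8^{−1} = 7 (mod 11).
  i = 4 (α = 10): (10−6)(10−9)(10−2)(10−4) = 4·1·8·6 = 192 ≡ 5, so v_4 = 5^{−1} = 9 (mod 11).
  i = 5 (α = 4): (4−6)(4−9)(4−2)(4−10) = (−2)·(−5)·2·(−6) = −120 ≡ 1, so v_5 = 1^{−1} = 1 (mod 11).
  v = [7, 9, 7, 9, 1].
Step 2: syndromes of r = [8, 2, 5, 4, 1] (all sums mod 11).
  S_0 = Σ v_i r_i = 7·8 + 9·2 + 7·5 + 9·4 + 1·1 = 146 ≡ 3.
  S_1 = Σ v_i α_i r_i = 7·6·8 + 9·9·2 + 7·2·5 + 9·10·4 + 1·4·1 = 932 ≡ 8.
  α_i^2 mod 11 = [3, 4, 4, 1, 5].
  S_2 = Σ v_i α_i^2 r_i = 7·3·8 + 9·4·2 + 7·4·5 + 9·1·4 + 1·5·1 = 421 ≡ 3.
  S = (3, 8, 3) ≠ 0, so r is not a codeword (an error is present).
Step 3: locate the error. For a single error e at position i, S_ℓ = v_i·e·α_i^ℓ, so α_err = S_1/S_0.
  S_0^{−1} = 3^{−1} = 4 (mod 11), so α_err = 8·4 = 32 ≡ 10 = α_4. Error position i = 4.
  Consistency check: S_2/S_1 = 3·7 = 21 ≡ 10 = α_err ✓ (single-error assumption holds).
Step 4: error magnitude e = S_0/v_4 = S_0·∏_{j≠4}(α_4 − α_j) = 3·5 = 15 ≡ 4 (mod 11).
Step 5: correct position 4: c_4 = r_4 − e = 4 − 4 ≡ 0 (mod 11). Hence c = [8, 2, 5, 0, 1].
  Check: interpolating c through the α_i gives m(x) = 9 + 9·x (degree < 2) with m(α_i) = c_i for every i, so c is indeed a codeword.


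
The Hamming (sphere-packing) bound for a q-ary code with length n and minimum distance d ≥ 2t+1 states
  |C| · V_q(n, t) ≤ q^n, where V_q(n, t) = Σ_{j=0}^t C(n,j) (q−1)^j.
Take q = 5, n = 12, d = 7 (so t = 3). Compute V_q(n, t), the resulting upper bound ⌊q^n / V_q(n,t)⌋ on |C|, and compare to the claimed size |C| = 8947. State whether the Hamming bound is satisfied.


V_q(n, t) = 15185, q^n = 244140625, Hamming bound = 16077, |C| = 8947 ≤ bound (satisfied).

Step 1: Compute V_q(n, t) = Σ_{j=0}^3 C(n, j) (q−1)^j.
  j = 0: C(12,0)·(4)^0 = 1·1 = 1.
  j = 1: C(12,1)·(4)^1 = 12·4 = 48.
  j = 2: C(12,2)·(4)^2 = 66·16 = 1056.
  j = 3: C(12,3)·(4)^3 = 220·64 = 14080.
  V_q(n, t) = 1 + 48 + 1056 + 14080 = 15185.
Step 2: q^n = 5^12 = 244140625.
Step 3: Hamming bound ⌊q^n / V_q(n,t)⌋ = ⌊244140625/15185⌋ = 16077.
Step 4: Compare |C| = 8947 to 16077: satisfied.
The claimed |C| lies below the Hamming bound.


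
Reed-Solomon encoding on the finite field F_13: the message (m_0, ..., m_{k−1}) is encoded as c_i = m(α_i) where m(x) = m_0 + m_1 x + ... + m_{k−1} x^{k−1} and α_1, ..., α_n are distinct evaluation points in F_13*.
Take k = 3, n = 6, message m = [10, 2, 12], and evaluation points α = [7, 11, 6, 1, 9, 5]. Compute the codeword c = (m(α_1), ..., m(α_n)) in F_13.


c = [1, 2, 12, 11, 12, 8]

Message polynomial: m(x) = 10 + 2·x + 12·x^2 (mod 13).
For each evaluation point α_i, compute m(α_i) mod 13:
  α_1 = 7: Horner steps 12 → 8 → 1, so m(7) = 1.
  α_2 = 11: Horner steps 12 → 4 → 2, so m(11) = 2.
  α_3 = 6: Horner steps 12 → 9 → 12, so m(6) = 12.
  α_4 = 1: Horner steps 12 → 1 → 11, so m(1) = 11.
  α_5 = 9: Horner steps 12 → 6 → 12, so m(9) = 12.
  α_6 = 5: Horner steps 12 → 10 → 8, so m(5) = 8.
Codeword c = [1, 2, 12, 11, 12, 8] ∈ F_13^6.


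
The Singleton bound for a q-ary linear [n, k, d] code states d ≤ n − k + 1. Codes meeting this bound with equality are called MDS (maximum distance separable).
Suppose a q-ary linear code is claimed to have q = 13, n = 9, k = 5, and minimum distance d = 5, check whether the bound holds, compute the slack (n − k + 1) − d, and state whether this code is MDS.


Singleton RHS = n − k + 1 = 5, slack = 0, bound satisfied, MDS.

Singleton bound: d ≤ n − k + 1.
Here n = 9, k = 5, so n − k + 1 = 5.
Given d = 5, check d ≤ 5: YES.
Slack = (n − k + 1) − d = 0.
The code is MDS (slack = 0).
Description: the claimed parameters are [9, 5, 5]_13; such a code would be MDS (meets Singleton bound).


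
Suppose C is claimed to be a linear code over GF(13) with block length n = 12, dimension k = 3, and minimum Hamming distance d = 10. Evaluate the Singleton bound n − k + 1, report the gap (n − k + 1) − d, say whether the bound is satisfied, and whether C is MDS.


Singleton RHS = n − k + 1 = 10, slack = 0, bound satisfied, MDS.

Singleton bound: d ≤ n − k + 1.
Here n = 12, k = 3, so n − k + 1 = 10.
Given d = 10, check d ≤ 10: YES.
Slack = (n − k + 1) − d = 0.
The code is MDS (slack = 0).
Description: the claimed parameters are [12, 3, 10]_13; such a code would be MDS (meets Singleton bound).


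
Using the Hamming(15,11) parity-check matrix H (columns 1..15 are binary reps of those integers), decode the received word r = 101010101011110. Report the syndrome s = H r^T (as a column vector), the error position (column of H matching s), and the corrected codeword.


s = (1, 1, 0, 1)^T, error position = 13, corrected codeword c = 101010101011010

Compute s = H r^T mod 2 one row at a time:
  s_1 = 0 + 1 + 0 + 1 + 1 + 1 + 1 + 0 = 5 ≡ 1 (mod 2).
  s_2 = 0 + 1 + 0 + 1 + 1 + 1 + 1 + 0 = 5 ≡ 1 (mod 2).
  s_3 = 0 + 1 + 0 + 1 + 0 + 1 + 1 + 0 = 4 ≡ 0 (mod 2).
  s_4 = 1 + 1 + 1 + 1 + 1 + 1 + 1 + 0 = 7 ≡ 1 (mod 2).
s = (1, 1, 0, 1)^T — this equals column 13 of H (binary 1101), so error is at position 13.
Correct: flip bit 13 of r = 101010101011110 to get c = 101010101011010.


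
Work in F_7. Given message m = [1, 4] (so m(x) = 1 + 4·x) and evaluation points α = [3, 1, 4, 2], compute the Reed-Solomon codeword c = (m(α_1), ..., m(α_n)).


c = [6, 5, 3, 2]

Message polynomial: m(x) = 1 + 4·x (mod 7).
For each evaluation point α_i, compute m(α_i) mod 7:
  α_1 = 3: Horner steps 4 → 6, so m(3) = 6.
  α_2 = 1: Horner steps 4 → 5, so m(1) = 5.
  α_3 = 4: Horner steps 4 → 3, so m(4) = 3.
  α_4 = 2: Horner steps 4 → 2, so m(2) = 2.
Codeword c = [6, 5, 3, 2] ∈ F_7^4.


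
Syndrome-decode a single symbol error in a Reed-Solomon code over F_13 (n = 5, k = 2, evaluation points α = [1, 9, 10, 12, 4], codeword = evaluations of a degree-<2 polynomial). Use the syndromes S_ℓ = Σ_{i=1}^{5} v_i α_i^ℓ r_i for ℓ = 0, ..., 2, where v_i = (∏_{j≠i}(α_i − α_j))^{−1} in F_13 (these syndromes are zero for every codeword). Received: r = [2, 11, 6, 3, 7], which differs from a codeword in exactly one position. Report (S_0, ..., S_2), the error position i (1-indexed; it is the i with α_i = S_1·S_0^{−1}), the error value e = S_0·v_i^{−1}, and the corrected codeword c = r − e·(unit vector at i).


S = (6, 8, 2), error at position 3, error magnitude e = 2, c = [2, 11, 4, 3, 7].

Step 1: column multipliers v_i = (∏_{j≠i}(α_i − α_j))^{−1} mod 13.
  i = 1 (α = 1): (1−9)(1−10)(1−12)(1−4) = (−8)·(−9)·(−11)·(−3) = 2376 ≡ 10, so v_1 = 10^{−1} = 4 (mod 13).
  i = 2 (α = 9): (9−1)(9−10)(9−12)(9−4) = 8·(−1)·(−3)·5 = 120 ≡ 3, so v_2 = 3^{−1} = 9 (mod 13).
  i = 3 (α = 10): (10−1)(10−9)(10−12)(10−4) = 9·1·(−2)·6 = −108 ≡ 9, so v_3 = 9^{−1} = 3 (mod 13).
  i = 4 (α = 12): (12−1)(12−9)(12−10)(12−4) = 11·3·2·8 = 528 ≡ 8, so v_4 = 8^{−1} = 5 (mod 13).
  i = 5 (α = 4): (4−1)(4−9)(4−10)(4−12) = 3·(−5)·(−6)·(−8) = −720 ≡ 8, so v_5 = 8^{−1} = 5 (mod 13).
  v = [4, 9, 3, 5, 5].
Step 2: syndromes of r = [2, 11, 6, 3, 7] (all sums mod 13).
  S_0 = Σ v_i r_i = 4·2 + 9·11 + 3·6 + 5·3 + 5·7 = 175 ≡ 6.
  S_1 = Σ v_i α_i r_i = 4·1·2 + 9·9·11 + 3·10·6 + 5·12·3 + 5·4·7 = 1399 ≡ 8.
  α_i^2 mod 13 = [1, 3, 9, 1, 3].
  S_2 = Σ v_i α_i^2 r_i = 4·1·2 + 9·3·11 + 3·9·6 + 5·1·3 + 5·3·7 = 587 ≡ 2.
  S = (6, 8, 2) ≠ 0, so r is not a codeword (an error is present).
Step 3: locate the error. For a single error e at position i, S_ℓ = v_i·e·α_i^ℓ, so α_err = S_1/S_0.
  S_0^{−1} = 6^{−1} = 11 (mod 13), so α_err = 8·11 = 88 ≡ 10 = α_3. Error position i = 3.
  Consistency check: S_2/S_1 = 2·5 = 10 ≡ 10 = α_err ✓ (single-error assumption holds).
Step 4: error magnitude e = S_0/v_3 = S_0·∏_{j≠3}(α_3 − α_j) = 6·9 = 54 ≡ 2 (mod 13).
Step 5: correct position 3: c_3 = r_3 − e = 6 − 2 ≡ 4 (mod 13). Hence c = [2, 11, 4, 3, 7].
  Check: interpolating c through the α_i gives m(x) = 9 + 6·x (degree < 2) with m(α_i) = c_i for every i, so c is indeed a codeword.


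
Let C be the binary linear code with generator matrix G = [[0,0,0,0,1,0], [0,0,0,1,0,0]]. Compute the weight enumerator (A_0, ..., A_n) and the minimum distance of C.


Weight distribution: A_0 = 1, A_1 = 2, A_2 = 1. Minimum distance d = 1.

Enumerate all 2^2 = 4 messages m ∈ F_2^2.
For each, compute codeword c = mG in F_2^6, then tally its weight.
  m = 00 → c = 000000, weight = 0.
  m = 10 → c = 000010, weight = 1.
  m = 01 → c = 000100, weight = 1.
  m = 11 → c = 000110, weight = 2.
Tally weights:
  weight 0: 1 codewords.
  weight 1: 2 codewords.
  weight 2: 1 codewords.
Minimum distance d = smallest w > 0 with A_w > 0 = 1.
Sanity: Σ A_w = 4 = 2^2 = 4 ✓.


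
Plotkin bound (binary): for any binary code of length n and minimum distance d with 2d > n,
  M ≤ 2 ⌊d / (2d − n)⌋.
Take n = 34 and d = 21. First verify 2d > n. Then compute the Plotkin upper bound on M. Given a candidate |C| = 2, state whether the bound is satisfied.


Plotkin bound M ≤ 4; given |C| = 2 ≤ bound (satisfied).

Check applicability: 2d = 42, n = 34.
2d − n = 8 > 0, so Plotkin applies.
Compute d/(2d−n) = 21/8 ≈ 2.6250.
⌊d/(2d−n)⌋ = 2.
Plotkin bound: M ≤ 2·2 = 4.
Given |C| = 2, check: satisfied.
This |C| is below the Plotkin bound.


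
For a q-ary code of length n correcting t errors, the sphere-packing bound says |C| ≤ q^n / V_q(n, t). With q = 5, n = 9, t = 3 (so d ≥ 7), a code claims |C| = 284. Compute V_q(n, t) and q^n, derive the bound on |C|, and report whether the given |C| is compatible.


V_q(n, t) = 5989, q^n = 1953125, Hamming bound = 326, |C| = 284 ≤ bound (satisfied).

Step 1: Compute V_q(n, t) = Σ_{j=0}^3 C(n, j) (q−1)^j.
  j = 0: C(9,0)·(4)^0 = 1·1 = 1.
  j = 1: C(9,1)·(4)^1 = 9·4 = 36.
  j = 2: C(9,2)·(4)^2 = 36·16 = 576.
  j = 3: C(9,3)·(4)^3 = 84·64 = 5376.
  V_q(n, t) = 1 + 36 + 576 + 5376 = 5989.
Step 2: q^n = 5^9 = 1953125.
Step 3: Hamming bound ⌊q^n / V_q(n,t)⌋ = ⌊1953125/5989⌋ = 326.
Step 4: Compare |C| = 284 to 326: satisfied.
The claimed |C| lies below the Hamming bound.


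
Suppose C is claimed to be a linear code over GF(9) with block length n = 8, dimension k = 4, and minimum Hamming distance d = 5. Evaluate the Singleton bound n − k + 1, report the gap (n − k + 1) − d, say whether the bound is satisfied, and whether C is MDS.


Singleton RHS = n − k + 1 = 5, slack = 0, bound satisfied, MDS.

Singleton bound: d ≤ n − k + 1.
Here n = 8, k = 4, so n − k + 1 = 5.
Given d = 5, check d ≤ 5: YES.
Slack = (n − k + 1) − d = 0.
The code is MDS (slack = 0).
Description: the claimed parameters are [8, 4, 5]_9; such a code would be MDS (meets Singleton bound).


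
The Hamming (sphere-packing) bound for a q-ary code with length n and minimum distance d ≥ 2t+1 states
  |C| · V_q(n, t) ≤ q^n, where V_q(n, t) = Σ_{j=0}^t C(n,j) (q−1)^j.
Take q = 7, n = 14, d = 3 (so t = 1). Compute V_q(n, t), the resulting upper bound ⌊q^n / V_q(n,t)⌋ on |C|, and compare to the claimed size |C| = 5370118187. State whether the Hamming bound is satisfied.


V_q(n, t) = 85, q^n = 678223072849, Hamming bound = 7979094974, |C| = 5370118187 ≤ bound (satisfied).

Step 1: Compute V_q(n, t) = Σ_{j=0}^1 C(n, j) (q−1)^j.
  j = 0: C(14,0)·(6)^0 = 1·1 = 1.
  j = 1: C(14,1)·(6)^1 = 14·6 = 84.
  V_q(n, t) = 1 + 84 = 85.
Step 2: q^n = 7^14 = 678223072849.
Step 3: Hamming bound ⌊q^n / V_q(n,t)⌋ = ⌊678223072849/85⌋ = 7979094974.
Step 4: Compare |C| = 5370118187 to 7979094974: satisfied.
The claimed |C| lies below the Hamming bound.


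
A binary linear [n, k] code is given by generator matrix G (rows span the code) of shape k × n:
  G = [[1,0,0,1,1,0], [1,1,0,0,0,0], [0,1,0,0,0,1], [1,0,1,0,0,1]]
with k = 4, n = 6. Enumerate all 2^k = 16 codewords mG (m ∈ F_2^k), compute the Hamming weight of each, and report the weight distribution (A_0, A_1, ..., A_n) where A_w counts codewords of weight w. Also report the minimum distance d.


Weight distribution: A_0 = 1, A_1 = 1, A_2 = 3, A_3 = 6, A_4 = 3, A_5 = 1, A_6 = 1. Minimum distance d = 1.

Enumerate all 2^4 = 16 messages m ∈ F_2^4.
For each, compute codeword c = mG in F_2^6, then tally its weight.
  m = 0000 → c = 000000, weight = 0.
  m = 1000 → c = 100110, weight = 3.
  m = 0100 → c = 110000, weight = 2.
  m = 1100 → c = 010110, weight = 3.
  m = 0010 → c = 010001, weight = 2.
  m = 1010 → c = 110111, weight = 5.
  m = 0110 → c = 100001, weight = 2.
  m = 1110 → c = 000111, weight = 3.
  m = 0001 → c = 101001, weight = 3.
  m = 1001 → c = 001111, weight = 4.
  m = 0101 → c = 011001, weight = 3.
  m = 1101 → c = 111111, weight = 6.
  m = 0011 → c = 111000, weight = 3.
  m = 1011 → c = 011110, weight = 4.
  m = 0111 → c = 001000, weight = 1.
  m = 1111 → c = 101110, weight = 4.
Tally weights:
  weight 0: 1 codewords.
  weight 1: 1 codewords.
  weight 2: 3 codewords.
  weight 3: 6 codewords.
  weight 4: 3 codewords.
  weight 5: 1 codewords.
  weight 6: 1 codewords.
Minimum distance d = smallest w > 0 with A_w > 0 = 1.
Sanity: Σ A_w = 16 = 2^4 = 16 ✓.


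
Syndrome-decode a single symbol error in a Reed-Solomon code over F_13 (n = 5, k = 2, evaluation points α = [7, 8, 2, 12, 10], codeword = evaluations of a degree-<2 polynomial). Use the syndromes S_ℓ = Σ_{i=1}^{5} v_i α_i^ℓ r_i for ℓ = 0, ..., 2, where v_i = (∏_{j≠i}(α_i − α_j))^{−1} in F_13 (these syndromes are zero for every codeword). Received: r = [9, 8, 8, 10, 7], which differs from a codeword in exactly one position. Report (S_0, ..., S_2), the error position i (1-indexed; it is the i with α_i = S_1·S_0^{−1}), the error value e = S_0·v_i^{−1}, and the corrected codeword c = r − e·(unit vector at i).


S = (12, 5, 1), error at position 2, error magnitude e = 4, c = [9, 4, 8, 10, 7].

Step 1: column multipliers v_i = (∏_{j≠i}(α_i − α_j))^{−1} mod 13.
  i = 1 (α = 7): (7−8)(7−2)(7−12)(7−10) = (−1)·5·(−5)·(−3) = −75 ≡ 3, so v_1 = 3^{−1} = 9 (mod 13).
  i = 2 (α = 8): (8−7)(8−2)(8−12)(8−10) = 1·6·(−4)·(−2) = 48 ≡ 9, so v_2 = 9^{−1} = 3 (mod 13).
  i = 3 (α = 2): (2−7)(2−8)(2−12)(2−10) = (−5)·(−6)·(−10)·(−8) = 2400 ≡ 8, so v_3 = 8^{−1} = 5 (mod 13).
  i = 4 (α = 12): (12−7)(12−8)(12−2)(12−10) = 5·4·10·2 = 400 ≡ 10, so v_4 = 10^{−1} = 4 (mod 13).
  i = 5 (α = 10): (10−7)(10−8)(10−2)(10−12) = 3·2·8·(−2) = −96 ≡ 8, so v_5 = 8^{−1} = 5 (mod 13).
  v = [9, 3, 5, 4, 5].
Step 2: syndromes of r = [9, 8, 8, 10, 7] (all sums mod 13).
  S_0 = Σ v_i r_i = 9·9 + 3·8 + 5·8 + 4·10 + 5·7 = 220 ≡ 12.
  S_1 = Σ v_i α_i r_i = 9·7·9 + 3·8·8 + 5·2·8 + 4·12·10 + 5·10·7 = 1669 ≡ 5.
  α_i^2 mod 13 = [10, 12, 4, 1, 9].
  S_2 = Σ v_i α_i^2 r_i = 9·10·9 + 3·12·8 + 5·4·8 + 4·1·10 + 5·9·7 = 1613 ≡ 1.
  S = (12, 5, 1) ≠ 0, so r is not a codeword (an error is present).
Step 3: locate the error. For a single error e at position i, S_ℓ = v_i·e·α_i^ℓ, so α_err = S_1/S_0.
  S_0^{−1} = 12^{−1} = 12 (mod 13), so α_err = 5·12 = 60 ≡ 8 = α_2. Error position i = 2.
  Consistency check: S_2/S_1 = 1·8 = 8 ≡ 8 = α_err ✓ (single-error assumption holds).
Step 4: error magnitude e = S_0/v_2 = S_0·∏_{j≠2}(α_2 − α_j) = 12·9 = 108 ≡ 4 (mod 13).
Step 5: correct position 2: c_2 = r_2 − e = 8 − 4 ≡ 4 (mod 13). Hence c = [9, 4, 8, 10, 7].
  Check: interpolating c through the α_i gives m(x) = 5 + 8·x (degree < 2) with m(α_i) = c_i for every i, so c is indeed a codeword.


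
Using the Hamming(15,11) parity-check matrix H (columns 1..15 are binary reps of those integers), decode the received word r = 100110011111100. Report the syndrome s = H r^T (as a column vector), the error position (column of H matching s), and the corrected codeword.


s = (0, 0, 0, 1)^T, error position = 1, corrected codeword c = 000110011111100

Compute s = H r^T mod 2 one row at a time:
  s_1 = 1 + 1 + 1 + 1 + 1 + 1 + 0 + 0 = 6 ≡ 0 (mod 2).
  s_2 = 1 + 1 + 0 + 0 + 1 + 1 + 0 + 0 = 4 ≡ 0 (mod 2).
  s_3 = 0 + 0 + 0 + 0 + 1 + 1 + 0 + 0 = 2 ≡ 0 (mod 2).
  s_4 = 1 + 0 + 1 + 0 + 1 + 1 + 1 + 0 = 5 ≡ 1 (mod 2).
s = (0, 0, 0, 1)^T — this equals column 1 of H (binary 0001), so error is at position 1.
Correct: flip bit 1 of r = 100110011111100 to get c = 000110011111100.


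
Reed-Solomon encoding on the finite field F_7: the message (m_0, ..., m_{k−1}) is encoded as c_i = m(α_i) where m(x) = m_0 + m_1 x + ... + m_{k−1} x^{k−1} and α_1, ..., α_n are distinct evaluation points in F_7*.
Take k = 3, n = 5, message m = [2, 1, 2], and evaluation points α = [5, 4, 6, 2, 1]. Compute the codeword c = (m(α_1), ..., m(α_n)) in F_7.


c = [1, 3, 3, 5, 5]

Message polynomial: m(x) = 2 + 1·x + 2·x^2 (mod 7).
For each evaluation point α_i, compute m(α_i) mod 7:
  α_1 = 5: Horner steps 2 → 4 → 1, so m(5) = 1.
  α_2 = 4: Horner steps 2 → 2 → 3, so m(4) = 3.
  α_3 = 6: Horner steps 2 → 6 → 3, so m(6) = 3.
  α_4 = 2: Horner steps 2 → 5 → 5, so m(2) = 5.
  α_5 = 1: Horner steps 2 → 3 → 5, so m(1) = 5.
Codeword c = [1, 3, 3, 5, 5] ∈ F_7^5.


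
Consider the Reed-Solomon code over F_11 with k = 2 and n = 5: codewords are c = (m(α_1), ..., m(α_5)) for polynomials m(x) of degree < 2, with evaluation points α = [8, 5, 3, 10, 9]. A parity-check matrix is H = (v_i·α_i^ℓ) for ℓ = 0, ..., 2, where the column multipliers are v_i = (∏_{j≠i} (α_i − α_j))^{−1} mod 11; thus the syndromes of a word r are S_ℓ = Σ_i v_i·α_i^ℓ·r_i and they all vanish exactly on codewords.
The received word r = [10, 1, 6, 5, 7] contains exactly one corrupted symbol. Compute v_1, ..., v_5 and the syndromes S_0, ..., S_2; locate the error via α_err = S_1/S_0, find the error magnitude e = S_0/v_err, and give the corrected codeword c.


S = (3, 5, 1), error at position 5, error magnitude e = 5, c = [10, 1, 6, 5, 2].

Step 1: column multipliers v_i = (∏_{j≠i}(α_i − α_j))^{−1} mod 11.
  i = 1 (α = 8): (8−5)(8−3)(8−10)(8−9) = 3·5·(−2)·(−1) = 30 ≡ 8, so v_1 = 8^{−1} = 7 (mod 11).
  i = 2 (α = 5): (5−8)(5−3)(5−10)(5−9) = (−3)·2·(−5)·(−4) = −120 ≡ 1, so v_2 = 1^{−1} = 1 (mod 11).
  i = 3 (α = 3): (3−8)(3−5)(3−10)(3−9) = (−5)·(−2)·(−7)·(−6) = 420 ≡ 2, so v_3 = 2^{−1} = 6 (mod 11).
  i = 4 (α = 10): (10−8)(10−5)(10−3)(10−9) = 2·5·7·1 = 70 ≡ 4, so v_4 = 4^{−1} = 3 (mod 11).
  i = 5 (α = 9): (9−8)(9−5)(9−3)(9−10) = 1·4·6·(−1) = −24 ≡ 9, so v_5 = 9^{−1} = 5 (mod 11).
  v = [7, 1, 6, 3, 5].
Step 2: syndromes of r = [10, 1, 6, 5, 7] (all sums mod 11).
  S_0 = Σ v_i r_i = 7·10 + 1·1 + 6·6 + 3·5 + 5·7 = 157 ≡ 3.
  S_1 = Σ v_i α_i r_i = 7·8·10 + 1·5·1 + 6·3·6 + 3·10·5 + 5·9·7 = 1138 ≡ 5.
  α_i^2 mod 11 = [9, 3, 9, 1, 4].
  S_2 = Σ v_i α_i^2 r_i = 7·9·10 + 1·3·1 + 6·9·6 + 3·1·5 + 5·4·7 = 1112 ≡ 1.
  S = (3, 5, 1) ≠ 0, so r is not a codeword (an error is present).
Step 3: locate the error. For a single error e at position i, S_ℓ = v_i·e·α_i^ℓ, so α_err = S_1/S_0.
  S_0^{−1} = 3^{−1} = 4 (mod 11), so α_err = 5·4 = 20 ≡ 9 = α_5. Error position i = 5.
  Consistency check: S_2/S_1 = 1·9 = 9 ≡ 9 = α_err ✓ (single-error assumption holds).
Step 4: error magnitude e = S_0/v_5 = S_0·∏_{j≠5}(α_5 − α_j) = 3·9 = 27 ≡ 5 (mod 11).
Step 5: correct position 5: c_5 = r_5 − e = 7 − 5 ≡ 2 (mod 11). Hence c = [10, 1, 6, 5, 2].
  Check: interpolating c through the α_i gives m(x) = 8 + 3·x (degree < 2) with m(α_i) = c_i for every i, so c is indeed a codeword.
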